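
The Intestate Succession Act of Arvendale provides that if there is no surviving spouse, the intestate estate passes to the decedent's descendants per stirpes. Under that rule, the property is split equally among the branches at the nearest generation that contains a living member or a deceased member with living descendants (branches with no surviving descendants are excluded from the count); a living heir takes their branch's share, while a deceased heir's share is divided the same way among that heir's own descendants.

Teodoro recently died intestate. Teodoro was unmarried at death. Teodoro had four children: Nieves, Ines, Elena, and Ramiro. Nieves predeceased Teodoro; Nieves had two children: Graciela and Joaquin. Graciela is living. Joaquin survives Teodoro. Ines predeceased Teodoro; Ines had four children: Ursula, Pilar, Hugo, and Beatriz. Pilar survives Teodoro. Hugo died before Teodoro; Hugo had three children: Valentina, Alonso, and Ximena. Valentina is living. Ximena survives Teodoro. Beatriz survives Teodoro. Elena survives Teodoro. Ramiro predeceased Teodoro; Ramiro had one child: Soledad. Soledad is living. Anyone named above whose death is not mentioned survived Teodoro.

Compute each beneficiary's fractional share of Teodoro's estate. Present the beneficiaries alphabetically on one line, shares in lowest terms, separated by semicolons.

There is no surviving spouse, so the entire estate passes to Teodoro's descendants per stirpes.
The estate is divided into 4 equal shares of 1/4 among Nieves, Ines, Elena, Ramiro.
Nieves predeceased; the 1/4 allotted to Nieves's branch passes to Nieves's issue by representation.
The 1/4 is divided into 2 equal shares of 1/8 among Graciela, Joaquin.
Graciela is living and takes 1/8.
Joaquin is living and takes 1/8.
Ines predeceased; the 1/4 allotted to Ines's branch passes to Ines's issue by representation.
The 1/4 is divided into 4 equal shares of 1/16 among Ursula, Pilar, Hugo, Beatriz.
Ursula is living and takes 1/16.
Pilar is living and takes 1/16.
Hugo predeceased; the 1/16 allotted to Hugo's branch passes to Hugo's issue by representation.
The 1/16 is divided into 3 equal shares of 1/48 among Valentina, Alonso, Ximena.
Valentina is living and takes 1/48.
Alonso is living and takes 1/48.
Ximena is living and takes 1/48.
Beatriz is living and takes 1/16.
Elena is living and takes 1/4.
Ramiro predeceased; the 1/4 allotted to Ramiro's branch passes to Ramiro's issue by representation.
Soledad is the sole taker at this level and receives the full 1/4.

Alonso 1/48; Beatriz 1/16; Elena 1/4; Graciela 1/8; Joaquin 1/8; Pilar 1/16; Soledad 1/4; Ursula 1/16; Valentina 1/48; Ximena 1/48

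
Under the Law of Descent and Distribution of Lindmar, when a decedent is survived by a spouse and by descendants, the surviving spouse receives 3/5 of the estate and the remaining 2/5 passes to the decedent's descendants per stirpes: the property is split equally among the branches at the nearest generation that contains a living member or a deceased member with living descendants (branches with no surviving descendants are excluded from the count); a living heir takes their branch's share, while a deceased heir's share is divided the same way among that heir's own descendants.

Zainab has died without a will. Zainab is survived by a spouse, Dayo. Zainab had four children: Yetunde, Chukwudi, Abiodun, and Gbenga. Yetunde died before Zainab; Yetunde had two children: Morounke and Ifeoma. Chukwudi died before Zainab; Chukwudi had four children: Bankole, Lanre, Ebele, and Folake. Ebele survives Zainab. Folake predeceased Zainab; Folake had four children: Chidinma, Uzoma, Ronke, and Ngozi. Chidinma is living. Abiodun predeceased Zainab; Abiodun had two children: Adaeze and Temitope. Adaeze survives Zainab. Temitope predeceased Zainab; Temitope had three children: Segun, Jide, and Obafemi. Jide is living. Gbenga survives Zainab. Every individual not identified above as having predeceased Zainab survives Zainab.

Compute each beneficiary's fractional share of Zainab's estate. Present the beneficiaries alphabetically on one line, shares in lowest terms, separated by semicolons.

Dayo, as surviving spouse, takes 3/5.
The remaining 2/5 passes to Zainab's descendants per stirpes.
The 2/5 is divided into 4 equal shares of 1/10 among Yetunde, Chukwudi, Abiodun, Gbenga.
Yetunde predeceased; the 1/10 allotted to Yetunde's branch passes to Yetunde's issue by representation.
The 1/10 is divided into 2 equal shares of 1/20 among Morounke, Ifeoma.
Morounke is living and takes 1/20.
Ifeoma is living and takes 1/20.
Chukwudi predeceased; the 1/10 allotted to Chukwudi's branch passes to Chukwudi's issue by representation.
The 1/10 is divided into 4 equal shares of 1/40 among Bankole, Lanre, Ebele, Folake.
Bankole is living and takes 1/40.
Lanre is living and takes 1/40.
Ebele is living and takes 1/40.
Folake predeceased; the 1/40 allotted to Folake's branch passes to Folake's issue by representation.
The 1/40 is divided into 4 equal shares of 1/160 among Chidinma, Uzoma, Ronke, Ngozi.
Chidinma is living and takes 1/160.
Uzoma is living and takes 1/160.
Ronke is living and takes 1/160.
Ngozi is living and takes 1/160.
Abiodun predeceased; the 1/10 allotted to Abiodun's branch passes to Abiodun's issue by representation.
The 1/10 is divided into 2 equal shares of 1/20 among Adaeze, Temitope.
Adaeze is living and takes 1/20.
Temitope predeceased; the 1/20 allotted to Temitope's branch passes to Temitope's issue by representation.
The 1/20 is divided into 3 equal shares of 1/60 among Segun, Jide, Obafemi.
Segun is living and takes 1/60.
Jide is living and takes 1/60.
Obafemi is living and takes 1/60.
Gbenga is living and takes 1/10.

Adaeze 1/20; Bankole 1/40; Chidinma 1/160; Dayo 3/5; Ebele 1/40; Gbenga 1/10; Ifeoma 1/20; Jide 1/60; Lanre 1/40; Morounke 1/20; Ngozi 1/160; Obafemi 1/60; Ronke 1/160; Segun 1/60; Uzoma 1/160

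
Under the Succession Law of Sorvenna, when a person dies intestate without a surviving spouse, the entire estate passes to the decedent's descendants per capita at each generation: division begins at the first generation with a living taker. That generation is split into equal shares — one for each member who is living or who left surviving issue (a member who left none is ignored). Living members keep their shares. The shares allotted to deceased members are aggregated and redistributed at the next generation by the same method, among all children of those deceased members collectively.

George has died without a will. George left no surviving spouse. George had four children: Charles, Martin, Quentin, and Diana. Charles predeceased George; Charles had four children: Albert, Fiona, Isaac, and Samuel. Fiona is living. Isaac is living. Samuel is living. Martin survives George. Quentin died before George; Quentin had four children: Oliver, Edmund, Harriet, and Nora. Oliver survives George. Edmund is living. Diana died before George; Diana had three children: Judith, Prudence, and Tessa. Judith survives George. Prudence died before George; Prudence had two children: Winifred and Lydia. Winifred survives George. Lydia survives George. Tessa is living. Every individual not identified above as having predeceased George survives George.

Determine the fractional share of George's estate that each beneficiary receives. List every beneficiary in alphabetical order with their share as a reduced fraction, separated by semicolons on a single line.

Albert 3/44; Edmund 3/44; Fiona 3/44; Harriet 3/44; Isaac 3/44; Judith 3/44; Lydia 3/88; Martin 1/4; Nora 3/44; Oliver 3/44; Samuel 3/44; Tessa 3/44; Winifred 3/88

There is no surviving spouse, so the entire estate passes to George's descendants per capita at each generation.
At generation 1 (Charles, Martin, Quentin, Diana) there are 4 shares of (1)/4 = 1/4 each.
Living: Martin — each takes 1/4.
Deceased: Charles, Quentin, and Diana. Their combined 3/4 is pooled and carried to generation 2.
At generation 2 (Albert, Fiona, Isaac, Samuel, Oliver, Edmund, Harriet, Nora, Judith, Prudence, Tessa) there are 11 shares of (3/4)/11 = 3/44 each.
Living: Albert, Fiona, Isaac, Samuel, Oliver, Edmund, Harriet, Nora, Judith, and Tessa — each takes 3/44.
Deceased: Prudence. That 3/44 share is carried to generation 3.
At generation 3 (Winifred, Lydia) there are 2 shares of (3/44)/2 = 3/88 each.
Living: Winifred and Lydia — each takes 3/88.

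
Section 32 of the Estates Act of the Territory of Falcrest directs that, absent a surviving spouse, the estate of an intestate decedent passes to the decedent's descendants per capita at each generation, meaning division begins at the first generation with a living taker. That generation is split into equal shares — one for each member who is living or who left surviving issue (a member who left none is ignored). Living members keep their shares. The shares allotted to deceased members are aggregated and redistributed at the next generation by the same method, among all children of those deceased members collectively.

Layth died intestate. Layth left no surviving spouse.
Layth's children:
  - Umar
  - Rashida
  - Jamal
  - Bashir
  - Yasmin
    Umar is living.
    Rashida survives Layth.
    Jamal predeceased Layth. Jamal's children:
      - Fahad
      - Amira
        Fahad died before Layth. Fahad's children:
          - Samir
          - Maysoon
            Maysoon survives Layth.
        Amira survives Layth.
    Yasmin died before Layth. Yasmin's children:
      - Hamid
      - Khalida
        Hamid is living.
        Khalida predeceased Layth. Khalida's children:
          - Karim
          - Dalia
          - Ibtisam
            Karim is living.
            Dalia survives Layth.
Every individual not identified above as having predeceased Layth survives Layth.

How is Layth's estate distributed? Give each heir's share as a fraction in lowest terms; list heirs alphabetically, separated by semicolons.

Amira 1/10; Bashir 1/5; Dalia 1/25; Hamid 1/10; Ibtisam 1/25; Karim 1/25; Maysoon 1/25; Rashida 1/5; Samir 1/25; Umar 1/5

There is no surviving spouse, so the entire estate passes to Layth's descendants per capita at each generation.
At generation 1 (Umar, Rashida, Jamal, Bashir, Yasmin) there are 5 shares of (1)/5 = 1/5 each.
Living: Umar, Rashida, and Bashir — each takes 1/5.
Deceased: Jamal and Yasmin. Their combined 2/5 is pooled and carried to generation 2.
At generation 2 (Fahad, Amira, Hamid, Khalida) there are 4 shares of (2/5)/4 = 1/10 each.
Living: Amira and Hamid — each takes 1/10.
Deceased: Fahad and Khalida. Their combined 1/5 is pooled and carried to generation 3.
At generation 3 (Samir, Maysoon, Karim, Dalia, Ibtisam) there are 5 shares of (1/5)/5 = 1/25 each.
Living: Samir, Maysoon, Karim, Dalia, and Ibtisam — each takes 1/25.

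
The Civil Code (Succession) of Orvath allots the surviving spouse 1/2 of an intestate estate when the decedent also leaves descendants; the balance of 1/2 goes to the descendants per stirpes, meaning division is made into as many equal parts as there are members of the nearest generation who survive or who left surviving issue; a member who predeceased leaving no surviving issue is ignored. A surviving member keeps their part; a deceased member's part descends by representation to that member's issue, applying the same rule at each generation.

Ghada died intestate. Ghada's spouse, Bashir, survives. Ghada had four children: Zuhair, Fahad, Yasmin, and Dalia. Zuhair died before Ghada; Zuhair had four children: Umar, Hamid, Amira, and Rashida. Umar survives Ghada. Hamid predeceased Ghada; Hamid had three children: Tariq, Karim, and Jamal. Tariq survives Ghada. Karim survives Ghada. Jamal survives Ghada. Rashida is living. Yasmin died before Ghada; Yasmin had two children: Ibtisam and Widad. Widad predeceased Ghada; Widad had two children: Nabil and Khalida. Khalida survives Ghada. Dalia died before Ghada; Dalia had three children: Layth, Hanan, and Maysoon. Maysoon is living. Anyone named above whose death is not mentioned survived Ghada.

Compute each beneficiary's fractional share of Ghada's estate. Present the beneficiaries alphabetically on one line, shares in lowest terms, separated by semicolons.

Bashir, as surviving spouse, takes 1/2.
The remaining 1/2 passes to Ghada's descendants per stirpes.
The 1/2 is divided into 4 equal shares of 1/8 among Zuhair, Fahad, Yasmin, Dalia.
Zuhair predeceased; the 1/8 allotted to Zuhair's branch passes to Zuhair's issue by representation.
The 1/8 is divided into 4 equal shares of 1/32 among Umar, Hamid, Amira, Rashida.
Umar is living and takes 1/32.
Hamid predeceased; the 1/32 allotted to Hamid's branch passes to Hamid's issue by representation.
The 1/32 is divided into 3 equal shares of 1/96 among Tariq, Karim, Jamal.
Tariq is living and takes 1/96.
Karim is living and takes 1/96.
Jamal is living and takes 1/96.
Amira is living and takes 1/32.
Rashida is living and takes 1/32.
Fahad is living and takes 1/8.
Yasmin predeceased; the 1/8 allotted to Yasmin's branch passes to Yasmin's issue by representation.
The 1/8 is divided into 2 equal shares of 1/16 among Ibtisam, Widad.
Ibtisam is living and takes 1/16.
Widad predeceased; the 1/16 allotted to Widad's branch passes to Widad's issue by representation.
The 1/16 is divided into 2 equal shares of 1/32 among Nabil, Khalida.
Nabil is living and takes 1/32.
Khalida is living and takes 1/32.
Dalia predeceased; the 1/8 allotted to Dalia's branch passes to Dalia's issue by representation.
The 1/8 is divided into 3 equal shares of 1/24 among Layth, Hanan, Maysoon.
Layth is living and takes 1/24.
Hanan is living and takes 1/24.
Maysoon is living and takes 1/24.

Amira 1/32; Bashir 1/2; Fahad 1/8; Hanan 1/24; Ibtisam 1/16; Jamal 1/96; Karim 1/96; Khalida 1/32; Layth 1/24; Maysoon 1/24; Nabil 1/32; Rashida 1/32; Tariq 1/96; Umar 1/32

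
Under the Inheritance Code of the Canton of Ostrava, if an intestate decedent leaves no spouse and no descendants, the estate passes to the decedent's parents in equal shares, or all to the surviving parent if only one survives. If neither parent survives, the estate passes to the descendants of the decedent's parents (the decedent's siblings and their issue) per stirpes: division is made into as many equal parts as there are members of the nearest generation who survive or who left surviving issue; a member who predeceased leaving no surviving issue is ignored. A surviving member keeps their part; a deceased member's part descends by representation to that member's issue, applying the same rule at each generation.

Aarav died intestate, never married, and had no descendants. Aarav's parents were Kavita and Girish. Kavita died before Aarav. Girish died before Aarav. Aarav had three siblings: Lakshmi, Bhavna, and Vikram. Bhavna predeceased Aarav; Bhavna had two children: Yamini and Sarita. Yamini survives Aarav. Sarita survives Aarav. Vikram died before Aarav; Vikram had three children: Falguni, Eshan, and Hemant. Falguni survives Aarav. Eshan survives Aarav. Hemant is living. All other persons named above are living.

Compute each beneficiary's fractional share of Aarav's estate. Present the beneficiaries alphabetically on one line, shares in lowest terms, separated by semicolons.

Neither parent survives and there are no descendants, so the estate passes to Aarav's siblings and their issue per stirpes.
The estate is divided into 3 equal shares of 1/3 among Lakshmi, Bhavna, Vikram.
Lakshmi is living and takes 1/3.
Bhavna predeceased; the 1/3 allotted to Bhavna's branch passes to Bhavna's issue by representation.
The 1/3 is divided into 2 equal shares of 1/6 among Yamini, Sarita.
Yamini is living and takes 1/6.
Sarita is living and takes 1/6.
Vikram predeceased; the 1/3 allotted to Vikram's branch passes to Vikram's issue by representation.
The 1/3 is divided into 3 equal shares of 1/9 among Falguni, Eshan, Hemant.
Falguni is living and takes 1/9.
Eshan is living and takes 1/9.
Hemant is living and takes 1/9.

Eshan 1/9; Falguni 1/9; Hemant 1/9; Lakshmi 1/3; Sarita 1/6; Yamini 1/6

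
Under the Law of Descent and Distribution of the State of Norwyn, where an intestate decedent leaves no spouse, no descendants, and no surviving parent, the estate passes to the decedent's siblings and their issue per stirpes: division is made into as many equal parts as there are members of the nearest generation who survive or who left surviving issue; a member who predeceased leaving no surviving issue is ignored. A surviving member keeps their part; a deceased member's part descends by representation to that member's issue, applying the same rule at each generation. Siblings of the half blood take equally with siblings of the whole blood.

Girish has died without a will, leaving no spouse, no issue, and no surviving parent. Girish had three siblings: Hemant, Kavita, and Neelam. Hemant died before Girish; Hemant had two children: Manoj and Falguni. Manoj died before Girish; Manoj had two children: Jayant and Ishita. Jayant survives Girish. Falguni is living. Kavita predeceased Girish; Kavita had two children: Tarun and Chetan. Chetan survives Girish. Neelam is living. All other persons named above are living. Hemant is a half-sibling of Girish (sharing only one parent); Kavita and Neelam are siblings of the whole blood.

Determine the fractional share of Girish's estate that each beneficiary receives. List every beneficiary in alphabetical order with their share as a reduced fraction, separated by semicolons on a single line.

Chetan 1/6; Falguni 1/6; Ishita 1/12; Jayant 1/12; Neelam 1/3; Tarun 1/6

No spouse, descendants, or parent survives, so the estate passes to Girish's siblings per stirpes.
Half-blood and whole-blood siblings take equally under the stated rule.
The estate is divided into 3 equal shares of 1/3 among Hemant, Kavita, Neelam.
Hemant predeceased; the 1/3 allotted to Hemant's branch passes to Hemant's issue by representation.
The 1/3 is divided into 2 equal shares of 1/6 among Manoj, Falguni.
Manoj predeceased; the 1/6 allotted to Manoj's branch passes to Manoj's issue by representation.
The 1/6 is divided into 2 equal shares of 1/12 among Jayant, Ishita.
Jayant is living and takes 1/12.
Ishita is living and takes 1/12.
Falguni is living and takes 1/6.
Kavita predeceased; the 1/3 allotted to Kavita's branch passes to Kavita's issue by representation.
The 1/3 is divided into 2 equal shares of 1/6 among Tarun, Chetan.
Tarun is living and takes 1/6.
Chetan is living and takes 1/6.
Neelam is living and takes 1/3.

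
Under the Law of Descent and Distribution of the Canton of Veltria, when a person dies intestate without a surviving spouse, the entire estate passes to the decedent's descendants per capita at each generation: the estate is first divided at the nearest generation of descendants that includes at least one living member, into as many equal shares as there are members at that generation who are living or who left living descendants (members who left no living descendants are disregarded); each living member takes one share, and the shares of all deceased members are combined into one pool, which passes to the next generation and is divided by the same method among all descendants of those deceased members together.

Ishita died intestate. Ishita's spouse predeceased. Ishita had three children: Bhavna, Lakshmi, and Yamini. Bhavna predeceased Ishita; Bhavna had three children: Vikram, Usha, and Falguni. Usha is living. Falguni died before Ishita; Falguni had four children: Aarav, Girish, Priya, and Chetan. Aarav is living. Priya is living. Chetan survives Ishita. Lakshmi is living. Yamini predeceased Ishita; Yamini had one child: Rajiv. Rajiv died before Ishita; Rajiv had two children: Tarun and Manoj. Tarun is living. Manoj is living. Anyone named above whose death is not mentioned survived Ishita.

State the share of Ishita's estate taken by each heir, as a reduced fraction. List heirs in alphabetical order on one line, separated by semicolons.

Aarav 1/18; Chetan 1/18; Girish 1/18; Lakshmi 1/3; Manoj 1/18; Priya 1/18; Tarun 1/18; Usha 1/6; Vikram 1/6

There is no surviving spouse, so the entire estate passes to Ishita's descendants per capita at each generation.
At generation 1 (Bhavna, Lakshmi, Yamini) there are 3 shares of (1)/3 = 1/3 each.
Living: Lakshmi — each takes 1/3.
Deceased: Bhavna and Yamini. Their combined 2/3 is pooled and carried to generation 2.
At generation 2 (Vikram, Usha, Falguni, Rajiv) there are 4 shares of (2/3)/4 = 1/6 each.
Living: Vikram and Usha — each takes 1/6.
Deceased: Falguni and Rajiv. Their combined 1/3 is pooled and carried to generation 3.
At generation 3 (Aarav, Girish, Priya, Chetan, Tarun, Manoj) there are 6 shares of (1/3)/6 = 1/18 each.
Living: Aarav, Girish, Priya, Chetan, Tarun, and Manoj — each takes 1/18.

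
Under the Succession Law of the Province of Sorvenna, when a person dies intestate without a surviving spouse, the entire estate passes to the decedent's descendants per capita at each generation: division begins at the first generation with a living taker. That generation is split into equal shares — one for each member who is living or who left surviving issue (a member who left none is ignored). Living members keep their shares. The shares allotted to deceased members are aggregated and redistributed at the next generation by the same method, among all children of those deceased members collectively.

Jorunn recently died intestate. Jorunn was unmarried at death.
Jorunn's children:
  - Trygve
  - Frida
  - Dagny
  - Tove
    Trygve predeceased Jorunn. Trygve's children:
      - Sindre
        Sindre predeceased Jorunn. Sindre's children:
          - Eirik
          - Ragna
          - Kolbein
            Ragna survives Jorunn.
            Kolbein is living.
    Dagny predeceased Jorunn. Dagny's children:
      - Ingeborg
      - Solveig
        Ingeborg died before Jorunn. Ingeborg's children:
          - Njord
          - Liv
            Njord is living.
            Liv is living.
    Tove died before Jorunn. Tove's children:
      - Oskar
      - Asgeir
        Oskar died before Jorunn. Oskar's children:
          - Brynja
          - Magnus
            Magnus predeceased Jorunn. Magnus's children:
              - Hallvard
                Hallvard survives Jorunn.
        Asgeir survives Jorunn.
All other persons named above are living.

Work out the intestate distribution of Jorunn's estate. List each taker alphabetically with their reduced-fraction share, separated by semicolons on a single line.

There is no surviving spouse, so the entire estate passes to Jorunn's descendants per capita at each generation.
At generation 1 (Trygve, Frida, Dagny, Tove) there are 4 shares of (1)/4 = 1/4 each.
Living: Frida — each takes 1/4.
Deceased: Trygve, Dagny, and Tove. Their combined 3/4 is pooled and carried to generation 2.
At generation 2 (Sindre, Ingeborg, Solveig, Oskar, Asgeir) there are 5 shares of (3/4)/5 = 3/20 each.
Living: Solveig and Asgeir — each takes 3/20.
Deceased: Sindre, Ingeborg, and Oskar. Their combined 9/20 is pooled and carried to generation 3.
At generation 3 (Eirik, Ragna, Kolbein, Njord, Liv, Brynja, Magnus) there are 7 shares of (9/20)/7 = 9/140 each.
Living: Eirik, Ragna, Kolbein, Njord, Liv, and Brynja — each takes 9/140.
Deceased: Magnus. That 9/140 share is carried to generation 4.
At generation 4 (Hallvard) there are 1 shares of (9/140)/1 = 9/140 each.
Living: Hallvard — each takes 9/140.

Asgeir 3/20; Brynja 9/140; Eirik 9/140; Frida 1/4; Hallvard 9/140; Kolbein 9/140; Liv 9/140; Njord 9/140; Ragna 9/140; Solveig 3/20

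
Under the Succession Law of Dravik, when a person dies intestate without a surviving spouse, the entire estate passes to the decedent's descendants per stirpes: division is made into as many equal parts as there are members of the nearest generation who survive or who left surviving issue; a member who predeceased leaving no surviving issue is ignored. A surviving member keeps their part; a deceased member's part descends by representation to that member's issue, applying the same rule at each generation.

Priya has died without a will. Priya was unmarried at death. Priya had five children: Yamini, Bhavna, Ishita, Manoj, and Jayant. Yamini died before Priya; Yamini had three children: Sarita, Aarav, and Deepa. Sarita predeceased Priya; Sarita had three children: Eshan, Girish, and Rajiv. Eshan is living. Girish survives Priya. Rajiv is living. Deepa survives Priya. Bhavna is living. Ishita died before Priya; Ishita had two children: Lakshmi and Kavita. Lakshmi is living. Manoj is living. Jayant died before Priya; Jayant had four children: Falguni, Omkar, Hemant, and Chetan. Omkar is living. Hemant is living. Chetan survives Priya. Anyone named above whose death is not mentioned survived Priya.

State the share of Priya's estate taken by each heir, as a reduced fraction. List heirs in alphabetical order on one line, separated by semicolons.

Aarav 1/15; Bhavna 1/5; Chetan 1/20; Deepa 1/15; Eshan 1/45; Falguni 1/20; Girish 1/45; Hemant 1/20; Kavita 1/10; Lakshmi 1/10; Manoj 1/5; Omkar 1/20; Rajiv 1/45

There is no surviving spouse, so the entire estate passes to Priya's descendants per stirpes.
The estate is divided into 5 equal shares of 1/5 among Yamini, Bhavna, Ishita, Manoj, Jayant.
Yamini predeceased; the 1/5 allotted to Yamini's branch passes to Yamini's issue by representation.
The 1/5 is divided into 3 equal shares of 1/15 among Sarita, Aarav, Deepa.
Sarita predeceased; the 1/15 allotted to Sarita's branch passes to Sarita's issue by representation.
The 1/15 is divided into 3 equal shares of 1/45 among Eshan, Girish, Rajiv.
Eshan is living and takes 1/45.
Girish is living and takes 1/45.
Rajiv is living and takes 1/45.
Aarav is living and takes 1/15.
Deepa is living and takes 1/15.
Bhavna is living and takes 1/5.
Ishita predeceased; the 1/5 allotted to Ishita's branch passes to Ishita's issue by representation.
The 1/5 is divided into 2 equal shares of 1/10 among Lakshmi, Kavita.
Lakshmi is living and takes 1/10.
Kavita is living and takes 1/10.
Manoj is living and takes 1/5.
Jayant predeceased; the 1/5 allotted to Jayant's branch passes to Jayant's issue by representation.
The 1/5 is divided into 4 equal shares of 1/20 among Falguni, Omkar, Hemant, Chetan.
Falguni is living and takes 1/20.
Omkar is living and takes 1/20.
Hemant is living and takes 1/20.
Chetan is living and takes 1/20.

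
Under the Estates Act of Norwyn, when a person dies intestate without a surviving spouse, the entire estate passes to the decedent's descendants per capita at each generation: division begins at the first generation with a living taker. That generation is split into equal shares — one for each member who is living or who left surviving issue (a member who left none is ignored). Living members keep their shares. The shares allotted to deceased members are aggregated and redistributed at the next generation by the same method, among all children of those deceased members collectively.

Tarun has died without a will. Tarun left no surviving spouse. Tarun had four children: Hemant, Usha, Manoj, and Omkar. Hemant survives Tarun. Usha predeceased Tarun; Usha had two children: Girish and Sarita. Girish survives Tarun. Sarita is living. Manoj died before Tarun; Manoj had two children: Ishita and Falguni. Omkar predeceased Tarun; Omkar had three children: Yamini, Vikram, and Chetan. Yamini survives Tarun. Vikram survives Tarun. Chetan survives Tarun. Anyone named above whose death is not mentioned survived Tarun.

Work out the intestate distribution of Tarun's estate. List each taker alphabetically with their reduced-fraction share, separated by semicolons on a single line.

There is no surviving spouse, so the entire estate passes to Tarun's descendants per capita at each generation.
At generation 1 (Hemant, Usha, Manoj, Omkar) there are 4 shares of (1)/4 = 1/4 each.
Living: Hemant — each takes 1/4.
Deceased: Usha, Manoj, and Omkar. Their combined 3/4 is pooled and carried to generation 2.
At generation 2 (Girish, Sarita, Ishita, Falguni, Yamini, Vikram, Chetan) there are 7 shares of (3/4)/7 = 3/28 each.
Living: Girish, Sarita, Ishita, Falguni, Yamini, Vikram, and Chetan — each takes 3/28.

Chetan 3/28; Falguni 3/28; Girish 3/28; Hemant 1/4; Ishita 3/28; Sarita 3/28; Vikram 3/28; Yamini 3/28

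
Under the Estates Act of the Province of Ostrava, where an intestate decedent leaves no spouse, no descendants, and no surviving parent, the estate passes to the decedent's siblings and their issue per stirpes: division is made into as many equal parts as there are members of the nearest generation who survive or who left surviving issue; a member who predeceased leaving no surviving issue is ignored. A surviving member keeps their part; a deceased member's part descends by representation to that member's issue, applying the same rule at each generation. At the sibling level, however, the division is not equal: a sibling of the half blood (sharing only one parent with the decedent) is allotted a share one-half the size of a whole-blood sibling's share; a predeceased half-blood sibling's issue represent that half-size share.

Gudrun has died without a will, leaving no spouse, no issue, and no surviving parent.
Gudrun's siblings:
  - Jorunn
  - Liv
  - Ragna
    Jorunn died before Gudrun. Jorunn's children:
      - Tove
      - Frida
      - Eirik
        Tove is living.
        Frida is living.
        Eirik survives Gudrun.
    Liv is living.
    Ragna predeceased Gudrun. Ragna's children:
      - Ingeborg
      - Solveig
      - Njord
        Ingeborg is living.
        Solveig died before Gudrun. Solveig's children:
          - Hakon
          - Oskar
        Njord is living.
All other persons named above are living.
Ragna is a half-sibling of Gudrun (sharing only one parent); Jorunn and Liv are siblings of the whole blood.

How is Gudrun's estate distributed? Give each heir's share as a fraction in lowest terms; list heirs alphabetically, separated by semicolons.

No spouse, descendants, or parent survives, so the estate passes to Gudrun's siblings per stirpes.
Half-blood siblings count for one-half the weight of whole-blood siblings at the initial division.
Dividing 1 in proportion to weights (total weight 5/2): Jorunn (weight 1) → 2/5; Liv (weight 1) → 2/5; Ragna (weight 1/2) → 1/5.
Jorunn predeceased; the 2/5 allotted to Jorunn's branch passes to Jorunn's issue by representation.
The 2/5 is divided into 3 equal shares of 2/15 among Tove, Frida, Eirik.
Tove is living and takes 2/15.
Frida is living and takes 2/15.
Eirik is living and takes 2/15.
Liv is living and takes 2/5.
Ragna predeceased; the 1/5 allotted to Ragna's branch passes to Ragna's issue by representation.
The 1/5 is divided into 3 equal shares of 1/15 among Ingeborg, Solveig, Njord.
Ingeborg is living and takes 1/15.
Solveig predeceased; the 1/15 allotted to Solveig's branch passes to Solveig's issue by representation.
The 1/15 is divided into 2 equal shares of 1/30 among Hakon, Oskar.
Hakon is living and takes 1/30.
Oskar is living and takes 1/30.
Njord is living and takes 1/15.

Eirik 2/15; Frida 2/15; Hakon 1/30; Ingeborg 1/15; Liv 2/5; Njord 1/15; Oskar 1/30; Tove 2/15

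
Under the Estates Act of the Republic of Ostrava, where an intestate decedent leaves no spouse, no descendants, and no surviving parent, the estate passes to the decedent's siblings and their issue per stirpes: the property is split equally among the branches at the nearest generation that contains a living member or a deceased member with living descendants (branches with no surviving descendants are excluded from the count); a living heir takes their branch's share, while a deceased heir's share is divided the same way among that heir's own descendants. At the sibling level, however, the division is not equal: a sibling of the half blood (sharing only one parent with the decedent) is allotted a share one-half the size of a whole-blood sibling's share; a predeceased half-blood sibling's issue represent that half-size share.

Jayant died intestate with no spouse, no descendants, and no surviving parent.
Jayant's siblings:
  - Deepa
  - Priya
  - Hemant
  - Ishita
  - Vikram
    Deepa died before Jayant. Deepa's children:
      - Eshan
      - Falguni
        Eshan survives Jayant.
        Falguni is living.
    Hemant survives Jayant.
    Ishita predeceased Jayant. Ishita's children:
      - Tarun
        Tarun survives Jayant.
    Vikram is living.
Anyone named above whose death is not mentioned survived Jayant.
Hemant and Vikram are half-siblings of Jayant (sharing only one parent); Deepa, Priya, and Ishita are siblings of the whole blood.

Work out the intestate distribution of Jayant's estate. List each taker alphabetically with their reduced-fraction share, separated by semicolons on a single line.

No spouse, descendants, or parent survives, so the estate passes to Jayant's siblings per stirpes.
Half-blood siblings count for one-half the weight of whole-blood siblings at the initial division.
Dividing 1 in proportion to weights (total weight 4): Deepa (weight 1) → 1/4; Priya (weight 1) → 1/4; Hemant (weight 1/2) → 1/8; Ishita (weight 1) → 1/4; Vikram (weight 1/2) → 1/8.
Deepa predeceased; the 1/4 allotted to Deepa's branch passes to Deepa's issue by representation.
The 1/4 is divided into 2 equal shares of 1/8 among Eshan, Falguni.
Eshan is living and takes 1/8.
Falguni is living and takes 1/8.
Priya is living and takes 1/4.
Hemant is living and takes 1/8.
Ishita predeceased; the 1/4 allotted to Ishita's branch passes to Ishita's issue by representation.
Tarun is the sole taker at this level and receives the full 1/4.
Vikram is living and takes 1/8.

Eshan 1/8; Falguni 1/8; Hemant 1/8; Priya 1/4; Tarun 1/4; Vikram 1/8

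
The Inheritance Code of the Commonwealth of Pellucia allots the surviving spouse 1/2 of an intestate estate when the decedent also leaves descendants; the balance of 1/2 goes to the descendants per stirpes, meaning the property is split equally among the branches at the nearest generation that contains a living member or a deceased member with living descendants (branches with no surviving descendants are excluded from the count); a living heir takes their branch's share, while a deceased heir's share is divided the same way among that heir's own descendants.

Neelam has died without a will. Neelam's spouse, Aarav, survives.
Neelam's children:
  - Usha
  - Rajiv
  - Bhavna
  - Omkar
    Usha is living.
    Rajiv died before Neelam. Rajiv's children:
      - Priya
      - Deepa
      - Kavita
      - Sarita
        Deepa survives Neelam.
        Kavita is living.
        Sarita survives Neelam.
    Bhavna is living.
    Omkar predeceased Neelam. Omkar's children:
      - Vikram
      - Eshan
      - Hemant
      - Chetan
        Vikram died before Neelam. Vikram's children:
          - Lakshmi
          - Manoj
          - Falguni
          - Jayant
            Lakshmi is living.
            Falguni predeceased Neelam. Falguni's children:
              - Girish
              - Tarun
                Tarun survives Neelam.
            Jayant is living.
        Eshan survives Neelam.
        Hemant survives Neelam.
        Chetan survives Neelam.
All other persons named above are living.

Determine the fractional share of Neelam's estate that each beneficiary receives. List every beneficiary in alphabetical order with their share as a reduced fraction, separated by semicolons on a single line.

Aarav, as surviving spouse, takes 1/2.
The remaining 1/2 passes to Neelam's descendants per stirpes.
The 1/2 is divided into 4 equal shares of 1/8 among Usha, Rajiv, Bhavna, Omkar.
Usha is living and takes 1/8.
Rajiv predeceased; the 1/8 allotted to Rajiv's branch passes to Rajiv's issue by representation.
The 1/8 is divided into 4 equal shares of 1/32 among Priya, Deepa, Kavita, Sarita.
Priya is living and takes 1/32.
Deepa is living and takes 1/32.
Kavita is living and takes 1/32.
Sarita is living and takes 1/32.
Bhavna is living and takes 1/8.
Omkar predeceased; the 1/8 allotted to Omkar's branch passes to Omkar's issue by representation.
The 1/8 is divided into 4 equal shares of 1/32 among Vikram, Eshan, Hemant, Chetan.
Vikram predeceased; the 1/32 allotted to Vikram's branch passes to Vikram's issue by representation.
The 1/32 is divided into 4 equal shares of 1/128 among Lakshmi, Manoj, Falguni, Jayant.
Lakshmi is living and takes 1/128.
Manoj is living and takes 1/128.
Falguni predeceased; the 1/128 allotted to Falguni's branch passes to Falguni's issue by representation.
The 1/128 is divided into 2 equal shares of 1/256 among Girish, Tarun.
Girish is living and takes 1/256.
Tarun is living and takes 1/256.
Jayant is living and takes 1/128.
Eshan is living and takes 1/32.
Hemant is living and takes 1/32.
Chetan is living and takes 1/32.

Aarav 1/2; Bhavna 1/8; Chetan 1/32; Deepa 1/32; Eshan 1/32; Girish 1/256; Hemant 1/32; Jayant 1/128; Kavita 1/32; Lakshmi 1/128; Manoj 1/128; Priya 1/32; Sarita 1/32; Tarun 1/256; Usha 1/8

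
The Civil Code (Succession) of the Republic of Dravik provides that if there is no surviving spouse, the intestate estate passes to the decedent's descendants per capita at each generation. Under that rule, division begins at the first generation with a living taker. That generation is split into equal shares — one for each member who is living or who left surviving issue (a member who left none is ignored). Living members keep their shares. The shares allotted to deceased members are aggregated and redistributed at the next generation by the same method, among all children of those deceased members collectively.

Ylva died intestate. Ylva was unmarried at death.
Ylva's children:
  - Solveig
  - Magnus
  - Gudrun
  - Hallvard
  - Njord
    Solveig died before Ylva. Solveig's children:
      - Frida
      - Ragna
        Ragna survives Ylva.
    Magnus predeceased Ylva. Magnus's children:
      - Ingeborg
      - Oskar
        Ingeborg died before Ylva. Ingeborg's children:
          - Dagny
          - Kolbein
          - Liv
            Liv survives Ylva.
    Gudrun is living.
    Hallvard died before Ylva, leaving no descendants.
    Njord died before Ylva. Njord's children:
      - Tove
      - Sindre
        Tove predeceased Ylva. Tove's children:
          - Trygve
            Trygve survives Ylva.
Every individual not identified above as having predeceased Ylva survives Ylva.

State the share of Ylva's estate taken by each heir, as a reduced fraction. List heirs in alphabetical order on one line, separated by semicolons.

Dagny 1/16; Frida 1/8; Gudrun 1/4; Kolbein 1/16; Liv 1/16; Oskar 1/8; Ragna 1/8; Sindre 1/8; Trygve 1/16

There is no surviving spouse, so the entire estate passes to Ylva's descendants per capita at each generation.
At generation 1 (Solveig, Magnus, Gudrun, Njord) there are 4 shares of (1)/4 = 1/4 each.
Living: Gudrun — each takes 1/4.
Deceased: Solveig, Magnus, and Njord. Their combined 3/4 is pooled and carried to generation 2.
At generation 2 (Frida, Ragna, Ingeborg, Oskar, Tove, Sindre) there are 6 shares of (3/4)/6 = 1/8 each.
Living: Frida, Ragna, Oskar, and Sindre — each takes 1/8.
Deceased: Ingeborg and Tove. Their combined 1/4 is pooled and carried to generation 3.
At generation 3 (Dagny, Kolbein, Liv, Trygve) there are 4 shares of (1/4)/4 = 1/16 each.
Living: Dagny, Kolbein, Liv, and Trygve — each takes 1/16.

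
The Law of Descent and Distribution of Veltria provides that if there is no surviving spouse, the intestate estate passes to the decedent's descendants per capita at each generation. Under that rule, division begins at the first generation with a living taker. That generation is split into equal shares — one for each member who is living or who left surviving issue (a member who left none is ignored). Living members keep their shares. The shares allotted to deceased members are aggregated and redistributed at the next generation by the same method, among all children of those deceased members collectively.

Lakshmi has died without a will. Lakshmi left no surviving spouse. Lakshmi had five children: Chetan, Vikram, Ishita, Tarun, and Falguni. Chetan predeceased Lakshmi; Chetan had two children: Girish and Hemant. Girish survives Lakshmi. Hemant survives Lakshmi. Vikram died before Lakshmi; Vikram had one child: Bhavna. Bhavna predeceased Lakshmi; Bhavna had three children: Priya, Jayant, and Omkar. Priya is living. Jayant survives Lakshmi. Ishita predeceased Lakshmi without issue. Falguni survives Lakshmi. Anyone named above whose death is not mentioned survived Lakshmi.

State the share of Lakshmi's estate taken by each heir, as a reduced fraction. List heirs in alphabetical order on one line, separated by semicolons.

There is no surviving spouse, so the entire estate passes to Lakshmi's descendants per capita at each generation.
At generation 1 (Chetan, Vikram, Tarun, Falguni) there are 4 shares of (1)/4 = 1/4 each.
Living: Tarun and Falguni — each takes 1/4.
Deceased: Chetan and Vikram. Their combined 1/2 is pooled and carried to generation 2.
At generation 2 (Girish, Hemant, Bhavna) there are 3 shares of (1/2)/3 = 1/6 each.
Living: Girish and Hemant — each takes 1/6.
Deceased: Bhavna. That 1/6 share is carried to generation 3.
At generation 3 (Priya, Jayant, Omkar) there are 3 shares of (1/6)/3 = 1/18 each.
Living: Priya, Jayant, and Omkar — each takes 1/18.

Falguni 1/4; Girish 1/6; Hemant 1/6; Jayant 1/18; Omkar 1/18; Priya 1/18; Tarun 1/4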